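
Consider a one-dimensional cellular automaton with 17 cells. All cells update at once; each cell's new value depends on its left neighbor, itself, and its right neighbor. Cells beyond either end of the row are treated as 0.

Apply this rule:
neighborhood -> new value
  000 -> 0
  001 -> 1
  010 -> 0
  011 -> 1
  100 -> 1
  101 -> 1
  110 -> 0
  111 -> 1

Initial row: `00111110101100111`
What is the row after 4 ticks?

11101011011110101

01111101011011110
11111010110111101
11110101101111010
11101011011110101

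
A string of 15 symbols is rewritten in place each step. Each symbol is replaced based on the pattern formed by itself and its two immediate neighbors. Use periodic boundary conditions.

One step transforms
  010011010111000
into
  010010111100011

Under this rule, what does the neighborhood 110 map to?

At position 5 the neighborhood is 110; the next row has 0 there.

0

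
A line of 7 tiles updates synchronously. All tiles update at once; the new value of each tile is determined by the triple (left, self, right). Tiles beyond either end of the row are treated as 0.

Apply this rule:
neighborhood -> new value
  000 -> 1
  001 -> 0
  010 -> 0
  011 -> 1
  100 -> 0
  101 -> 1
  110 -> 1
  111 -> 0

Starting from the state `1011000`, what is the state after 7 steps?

0011001

0111011
0101111
0011001
1011000  (repeats step 0; period 4)
step 7: 0011001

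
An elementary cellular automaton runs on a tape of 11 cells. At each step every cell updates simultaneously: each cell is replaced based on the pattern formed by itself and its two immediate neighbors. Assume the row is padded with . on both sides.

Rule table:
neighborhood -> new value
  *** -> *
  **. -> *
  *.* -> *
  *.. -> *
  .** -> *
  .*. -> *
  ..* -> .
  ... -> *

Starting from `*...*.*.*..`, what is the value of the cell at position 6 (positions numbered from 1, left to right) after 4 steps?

step 1: ***.*******
step 2: ***********
step 3: ***********  (fixed point — unchanged through step 4)
position 6 holds *

*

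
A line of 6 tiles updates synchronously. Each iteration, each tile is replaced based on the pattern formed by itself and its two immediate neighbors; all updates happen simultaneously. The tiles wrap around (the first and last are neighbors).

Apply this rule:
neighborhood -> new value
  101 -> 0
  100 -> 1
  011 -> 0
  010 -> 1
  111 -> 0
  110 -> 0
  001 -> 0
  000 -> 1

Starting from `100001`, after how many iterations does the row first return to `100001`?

12

011100
000011
111000
000110
110001
001100
100011
011000
000111
110000
001110
100001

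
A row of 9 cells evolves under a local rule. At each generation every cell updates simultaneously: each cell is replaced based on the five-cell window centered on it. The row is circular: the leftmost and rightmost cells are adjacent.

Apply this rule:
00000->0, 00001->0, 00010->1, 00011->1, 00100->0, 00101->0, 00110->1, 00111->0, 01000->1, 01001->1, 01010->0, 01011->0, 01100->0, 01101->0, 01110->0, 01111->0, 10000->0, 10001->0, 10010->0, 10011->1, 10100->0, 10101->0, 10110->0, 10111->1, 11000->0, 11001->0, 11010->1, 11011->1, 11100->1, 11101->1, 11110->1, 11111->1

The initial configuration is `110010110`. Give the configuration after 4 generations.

101001010

000000001
100000010
010000100
101001010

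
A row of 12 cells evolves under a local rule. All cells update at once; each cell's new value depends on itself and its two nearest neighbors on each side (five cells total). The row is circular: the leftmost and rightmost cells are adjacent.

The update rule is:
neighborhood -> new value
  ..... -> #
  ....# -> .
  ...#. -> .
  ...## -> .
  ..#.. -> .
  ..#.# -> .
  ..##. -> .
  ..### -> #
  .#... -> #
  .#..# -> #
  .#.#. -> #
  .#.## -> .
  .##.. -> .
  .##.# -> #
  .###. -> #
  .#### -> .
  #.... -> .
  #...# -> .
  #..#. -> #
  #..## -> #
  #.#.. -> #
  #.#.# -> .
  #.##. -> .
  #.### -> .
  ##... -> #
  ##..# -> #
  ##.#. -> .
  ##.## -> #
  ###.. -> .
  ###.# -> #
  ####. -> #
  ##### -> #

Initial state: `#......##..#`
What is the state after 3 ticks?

.#.##....##.
#....#.....#
.#....#.#...

.#....#.#...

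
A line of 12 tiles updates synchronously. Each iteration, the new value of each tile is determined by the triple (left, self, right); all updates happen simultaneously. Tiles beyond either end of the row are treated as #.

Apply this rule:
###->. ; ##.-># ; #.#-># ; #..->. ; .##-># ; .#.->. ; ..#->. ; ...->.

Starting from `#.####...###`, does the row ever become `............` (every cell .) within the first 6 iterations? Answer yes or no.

iteration 1: ###..#...#..
iteration 2: ..#.........
iteration 3: ............
all cells are . at iteration 3

yes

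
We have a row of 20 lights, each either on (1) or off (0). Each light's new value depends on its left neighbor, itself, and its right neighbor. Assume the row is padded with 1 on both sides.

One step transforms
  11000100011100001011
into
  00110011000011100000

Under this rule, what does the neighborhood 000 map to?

1

At position 3 the neighborhood is 000; the next row has 1 there.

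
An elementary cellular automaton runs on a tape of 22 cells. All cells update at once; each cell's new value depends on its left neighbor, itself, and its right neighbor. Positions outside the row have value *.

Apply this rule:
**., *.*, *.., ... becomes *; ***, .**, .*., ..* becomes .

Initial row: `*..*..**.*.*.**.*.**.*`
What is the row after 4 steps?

**..*..**.*.*.**.*.**.
.**..*..**.*.*.**.*.**
*.**..*..**.*.*.**.*..
**.**..*..**.*.*.**.*.

**.**..*..**.*.*.**.*.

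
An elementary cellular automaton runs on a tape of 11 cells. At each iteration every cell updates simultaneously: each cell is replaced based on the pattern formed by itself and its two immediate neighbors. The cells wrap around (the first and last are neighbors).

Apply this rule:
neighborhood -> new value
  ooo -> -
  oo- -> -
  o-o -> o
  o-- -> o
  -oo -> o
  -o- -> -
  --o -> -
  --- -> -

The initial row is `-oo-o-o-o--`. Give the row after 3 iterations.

o--o-o-o-o-

-o-o-o-o-o-
--o-o-o-o-o
o--o-o-o-o-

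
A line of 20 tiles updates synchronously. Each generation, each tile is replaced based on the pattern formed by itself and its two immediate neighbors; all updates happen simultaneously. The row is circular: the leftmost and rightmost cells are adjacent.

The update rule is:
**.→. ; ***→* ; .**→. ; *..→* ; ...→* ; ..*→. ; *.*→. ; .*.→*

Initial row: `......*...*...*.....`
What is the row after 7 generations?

*****.***.***.******
****...*...*...*****
***.**.***.***..****
**......*...*.*..***
*.*****.***.*.**..**
...***...*..*...*..*
**..*.**.**.***.**.*

**..*.**.**.***.**.*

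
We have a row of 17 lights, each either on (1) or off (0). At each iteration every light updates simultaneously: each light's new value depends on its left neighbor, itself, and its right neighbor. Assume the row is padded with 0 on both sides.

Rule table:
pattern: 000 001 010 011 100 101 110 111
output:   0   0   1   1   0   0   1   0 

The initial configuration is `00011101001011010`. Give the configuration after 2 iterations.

00010101001011010

iteration 1: 00010101001011010
iteration 2: 00010101001011010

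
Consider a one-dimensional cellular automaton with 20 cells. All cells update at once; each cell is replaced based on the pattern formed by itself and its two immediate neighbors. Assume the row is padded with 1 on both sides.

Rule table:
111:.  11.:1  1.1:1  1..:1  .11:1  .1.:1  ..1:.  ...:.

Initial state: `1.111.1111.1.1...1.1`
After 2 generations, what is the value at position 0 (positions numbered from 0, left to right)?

.

generation 1: 111.111..111111..111
generation 2: ..111.11.1....11.1..
position 0 holds .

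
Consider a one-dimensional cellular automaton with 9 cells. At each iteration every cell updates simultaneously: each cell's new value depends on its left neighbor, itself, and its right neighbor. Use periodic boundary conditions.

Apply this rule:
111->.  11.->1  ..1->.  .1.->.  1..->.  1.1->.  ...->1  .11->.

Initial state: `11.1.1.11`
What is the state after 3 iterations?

.1......1

.1.......
...111111
.1......1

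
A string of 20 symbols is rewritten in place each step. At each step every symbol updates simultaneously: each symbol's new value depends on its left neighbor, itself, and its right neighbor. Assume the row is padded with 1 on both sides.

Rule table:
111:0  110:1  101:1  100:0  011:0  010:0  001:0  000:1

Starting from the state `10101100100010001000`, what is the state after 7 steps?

11010100001000100010
01101001100010001001
10110000101000100000
11010110010010001110
01101010000000100011
10110100111110001000
11011000000010100010

11011000000010100010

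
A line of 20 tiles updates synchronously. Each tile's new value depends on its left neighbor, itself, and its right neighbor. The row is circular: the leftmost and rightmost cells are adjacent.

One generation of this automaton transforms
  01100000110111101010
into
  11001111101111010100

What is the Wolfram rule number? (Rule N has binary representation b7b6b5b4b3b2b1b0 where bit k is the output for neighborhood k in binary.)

position 12: 111 → 1  (bit 7 = 1)
position 2: 110 → 0  (bit 6 = 0)
position 10: 101 → 1  (bit 5 = 1)
position 3: 100 → 0  (bit 4 = 0)
position 1: 011 → 1  (bit 3 = 1)
position 16: 010 → 0  (bit 2 = 0)
position 0: 001 → 1  (bit 1 = 1)
position 4: 000 → 1  (bit 0 = 1)
bits b7..b0 = 10101011 = 171

171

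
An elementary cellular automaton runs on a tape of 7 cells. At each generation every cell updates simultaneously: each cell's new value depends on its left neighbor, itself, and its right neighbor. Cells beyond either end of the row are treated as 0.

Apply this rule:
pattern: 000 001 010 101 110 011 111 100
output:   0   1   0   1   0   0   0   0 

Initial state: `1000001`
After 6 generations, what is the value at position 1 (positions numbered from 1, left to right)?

1

0000010
0000100
0001000
0010000
0100000
1000000
position 1 holds 1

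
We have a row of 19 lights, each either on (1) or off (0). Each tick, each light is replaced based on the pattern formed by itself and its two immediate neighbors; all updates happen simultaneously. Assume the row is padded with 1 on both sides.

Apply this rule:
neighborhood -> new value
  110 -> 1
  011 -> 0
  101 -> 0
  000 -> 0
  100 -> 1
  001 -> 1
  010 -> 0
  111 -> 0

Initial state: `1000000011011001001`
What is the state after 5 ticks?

1100000101001110110
0110001000110010010
0011010101011101100
1101000000000100111
0100100000001011000

0100100000001011000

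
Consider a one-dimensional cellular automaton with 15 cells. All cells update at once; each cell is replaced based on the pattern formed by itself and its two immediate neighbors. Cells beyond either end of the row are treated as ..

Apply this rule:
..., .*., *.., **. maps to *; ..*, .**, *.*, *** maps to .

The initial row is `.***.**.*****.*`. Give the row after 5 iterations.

...*..*.....*.*
**.**.*****.*.*
.*..*.....*.*.*
.**.*****.*.*.*
..*.....*.*.*.*

..*.....*.*.*.*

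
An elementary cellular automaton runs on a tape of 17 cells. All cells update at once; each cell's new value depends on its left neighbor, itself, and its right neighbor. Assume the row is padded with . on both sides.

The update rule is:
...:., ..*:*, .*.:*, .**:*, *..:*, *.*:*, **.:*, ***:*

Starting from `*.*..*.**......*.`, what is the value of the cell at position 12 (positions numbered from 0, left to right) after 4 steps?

**********....***
***********..****
*****************
*****************
position 12 holds *

*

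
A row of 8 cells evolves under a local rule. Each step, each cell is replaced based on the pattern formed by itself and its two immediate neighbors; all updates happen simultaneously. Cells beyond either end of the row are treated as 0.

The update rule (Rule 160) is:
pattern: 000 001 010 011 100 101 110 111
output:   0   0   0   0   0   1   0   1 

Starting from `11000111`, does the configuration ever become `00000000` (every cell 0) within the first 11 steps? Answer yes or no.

00000010
00000000
all cells are 0 at step 2

yes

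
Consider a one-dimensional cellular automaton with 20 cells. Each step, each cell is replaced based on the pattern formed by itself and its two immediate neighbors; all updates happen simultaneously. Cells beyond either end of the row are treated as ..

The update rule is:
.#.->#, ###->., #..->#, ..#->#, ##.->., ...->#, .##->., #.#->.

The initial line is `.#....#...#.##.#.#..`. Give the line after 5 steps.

###########.....####

step 1: ###########....#.###
step 2: ...........#####....
step 3: ###########.....####
step 4: ...........#####....  (repeats step 2; period 2)
step 5: ###########.....####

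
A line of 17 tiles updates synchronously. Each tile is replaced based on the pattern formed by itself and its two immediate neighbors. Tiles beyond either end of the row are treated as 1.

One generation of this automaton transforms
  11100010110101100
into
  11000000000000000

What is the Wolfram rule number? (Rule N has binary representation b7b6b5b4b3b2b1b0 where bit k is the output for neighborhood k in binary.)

position 0: 111 → 1  (bit 7 = 1)
position 2: 110 → 0  (bit 6 = 0)
position 7: 101 → 0  (bit 5 = 0)
position 3: 100 → 0  (bit 4 = 0)
position 8: 011 → 0  (bit 3 = 0)
position 6: 010 → 0  (bit 2 = 0)
position 5: 001 → 0  (bit 1 = 0)
position 4: 000 → 0  (bit 0 = 0)
bits b7..b0 = 10000000 = 128

128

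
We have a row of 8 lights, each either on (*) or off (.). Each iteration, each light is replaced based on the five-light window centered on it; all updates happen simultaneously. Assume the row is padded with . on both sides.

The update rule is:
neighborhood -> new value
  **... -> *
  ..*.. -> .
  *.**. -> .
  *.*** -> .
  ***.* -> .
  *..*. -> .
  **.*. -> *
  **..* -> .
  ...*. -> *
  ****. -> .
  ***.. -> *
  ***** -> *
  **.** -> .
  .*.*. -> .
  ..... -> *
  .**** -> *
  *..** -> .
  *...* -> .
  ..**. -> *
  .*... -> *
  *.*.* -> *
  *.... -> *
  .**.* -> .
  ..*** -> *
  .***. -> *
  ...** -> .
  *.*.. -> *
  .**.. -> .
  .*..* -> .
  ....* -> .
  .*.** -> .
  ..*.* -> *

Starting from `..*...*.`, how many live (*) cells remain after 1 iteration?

iteration 1: .*.*.*.*
count of *: 4

4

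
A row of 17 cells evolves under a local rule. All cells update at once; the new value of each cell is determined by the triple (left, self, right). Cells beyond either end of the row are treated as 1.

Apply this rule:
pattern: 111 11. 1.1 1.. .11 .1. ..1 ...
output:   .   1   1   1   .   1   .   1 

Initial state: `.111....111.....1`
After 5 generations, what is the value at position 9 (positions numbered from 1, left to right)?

1

1..1111...11111..
11....111.....11.
.1111...11111..11
1...111.....11...
111...11111..111.
position 9 holds 1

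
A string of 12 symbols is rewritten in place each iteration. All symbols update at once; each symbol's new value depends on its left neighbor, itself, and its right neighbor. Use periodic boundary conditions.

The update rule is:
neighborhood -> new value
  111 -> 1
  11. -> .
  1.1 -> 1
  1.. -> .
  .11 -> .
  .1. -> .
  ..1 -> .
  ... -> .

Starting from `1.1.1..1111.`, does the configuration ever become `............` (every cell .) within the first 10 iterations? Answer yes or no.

.1.1....11.1
1.1.......1.
.1.........1
1...........
............
all cells are . at iteration 5

yes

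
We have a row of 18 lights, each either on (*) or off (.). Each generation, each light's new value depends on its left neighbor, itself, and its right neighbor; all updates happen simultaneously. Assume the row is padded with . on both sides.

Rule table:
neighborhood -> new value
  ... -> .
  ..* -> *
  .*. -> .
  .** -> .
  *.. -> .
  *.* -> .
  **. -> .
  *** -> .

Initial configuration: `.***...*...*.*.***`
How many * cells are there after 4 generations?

2

*.....*...*.......
.....*...*........
....*...*.........
...*...*..........
count of *: 2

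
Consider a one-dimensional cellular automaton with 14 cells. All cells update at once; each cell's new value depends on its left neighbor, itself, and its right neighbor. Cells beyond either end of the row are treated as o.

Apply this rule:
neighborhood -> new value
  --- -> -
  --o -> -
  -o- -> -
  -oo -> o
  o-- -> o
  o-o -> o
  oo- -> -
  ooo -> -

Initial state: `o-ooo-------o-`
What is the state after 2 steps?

step 1: -oo--o-------o
step 2: oo-o--o------o

oo-o--o------o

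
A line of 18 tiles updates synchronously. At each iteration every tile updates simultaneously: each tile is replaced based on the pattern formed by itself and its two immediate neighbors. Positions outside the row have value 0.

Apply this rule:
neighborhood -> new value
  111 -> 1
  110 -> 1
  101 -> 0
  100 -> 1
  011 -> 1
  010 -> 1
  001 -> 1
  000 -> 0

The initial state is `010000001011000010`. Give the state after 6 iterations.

iteration 1: 111000011011100111
iteration 2: 111100111011111111
iteration 3: 111111111011111111
iteration 4: 111111111011111111  (fixed point — unchanged through iteration 6)

111111111011111111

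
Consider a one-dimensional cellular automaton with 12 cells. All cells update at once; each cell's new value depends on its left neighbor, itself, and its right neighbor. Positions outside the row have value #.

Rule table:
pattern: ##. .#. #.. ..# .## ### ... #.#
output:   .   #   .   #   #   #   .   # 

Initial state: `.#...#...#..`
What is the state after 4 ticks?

.##..##.####

tick 1: ##..##..##.#
tick 2: #..##..##.##
tick 3: ..##..##.###
tick 4: .##..##.####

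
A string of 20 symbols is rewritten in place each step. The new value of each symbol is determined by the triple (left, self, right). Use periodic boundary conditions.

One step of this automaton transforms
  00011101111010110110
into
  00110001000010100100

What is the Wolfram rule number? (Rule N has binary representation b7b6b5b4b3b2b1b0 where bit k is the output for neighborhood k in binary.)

14

position 4: 111 → 0  (bit 7 = 0)
position 5: 110 → 0  (bit 6 = 0)
position 6: 101 → 0  (bit 5 = 0)
position 19: 100 → 0  (bit 4 = 0)
position 3: 011 → 1  (bit 3 = 1)
position 12: 010 → 1  (bit 2 = 1)
position 2: 001 → 1  (bit 1 = 1)
position 0: 000 → 0  (bit 0 = 0)
bits b7..b0 = 00001110 = 14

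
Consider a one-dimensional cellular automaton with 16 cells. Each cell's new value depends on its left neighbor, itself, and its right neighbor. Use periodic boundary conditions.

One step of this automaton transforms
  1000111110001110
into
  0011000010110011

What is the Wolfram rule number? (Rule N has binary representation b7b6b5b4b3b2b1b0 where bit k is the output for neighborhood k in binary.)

position 5: 111 → 0  (bit 7 = 0)
position 8: 110 → 1  (bit 6 = 1)
position 15: 101 → 1  (bit 5 = 1)
position 1: 100 → 0  (bit 4 = 0)
position 4: 011 → 0  (bit 3 = 0)
position 0: 010 → 0  (bit 2 = 0)
position 3: 001 → 1  (bit 1 = 1)
position 2: 000 → 1  (bit 0 = 1)
bits b7..b0 = 01100011 = 99

99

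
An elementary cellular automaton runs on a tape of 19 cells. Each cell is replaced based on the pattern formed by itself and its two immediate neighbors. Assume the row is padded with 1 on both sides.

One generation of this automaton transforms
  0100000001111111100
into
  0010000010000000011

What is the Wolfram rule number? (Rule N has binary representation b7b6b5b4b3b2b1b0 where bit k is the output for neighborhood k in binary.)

18

position 10: 111 → 0  (bit 7 = 0)
position 16: 110 → 0  (bit 6 = 0)
position 0: 101 → 0  (bit 5 = 0)
position 2: 100 → 1  (bit 4 = 1)
position 9: 011 → 0  (bit 3 = 0)
position 1: 010 → 0  (bit 2 = 0)
position 8: 001 → 1  (bit 1 = 1)
position 3: 000 → 0  (bit 0 = 0)
bits b7..b0 = 00010010 = 18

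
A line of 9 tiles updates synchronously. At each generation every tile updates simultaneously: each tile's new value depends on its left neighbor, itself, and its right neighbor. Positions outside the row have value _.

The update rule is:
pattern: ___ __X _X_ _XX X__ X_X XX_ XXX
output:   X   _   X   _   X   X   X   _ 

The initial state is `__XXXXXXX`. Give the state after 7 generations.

__XXX___X

X_______X
XXXXXXX_X
______XXX
XXXXX___X
____XXX_X
XXX___XXX
__XXX___X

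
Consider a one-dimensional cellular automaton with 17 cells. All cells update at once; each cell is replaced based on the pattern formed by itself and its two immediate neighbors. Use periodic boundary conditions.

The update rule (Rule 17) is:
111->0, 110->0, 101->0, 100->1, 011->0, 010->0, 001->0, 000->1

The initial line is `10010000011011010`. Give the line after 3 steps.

10011110000000000

step 1: 01001111000000000
step 2: 00100000111111111
step 3: 10011110000000000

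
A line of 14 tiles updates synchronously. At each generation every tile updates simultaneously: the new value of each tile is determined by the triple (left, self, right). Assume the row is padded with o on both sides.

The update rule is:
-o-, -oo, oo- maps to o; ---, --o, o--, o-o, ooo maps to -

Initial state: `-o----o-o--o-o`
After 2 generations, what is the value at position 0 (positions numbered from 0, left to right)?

-o----o-o--o-o  (fixed point — unchanged through generation 2)
position 0 holds -

-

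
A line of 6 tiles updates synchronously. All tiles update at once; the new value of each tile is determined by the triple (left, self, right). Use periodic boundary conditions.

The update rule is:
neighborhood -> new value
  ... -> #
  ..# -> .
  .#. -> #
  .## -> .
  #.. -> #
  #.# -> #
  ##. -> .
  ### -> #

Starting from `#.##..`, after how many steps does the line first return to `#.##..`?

3

##..#.
..#.##
#.##..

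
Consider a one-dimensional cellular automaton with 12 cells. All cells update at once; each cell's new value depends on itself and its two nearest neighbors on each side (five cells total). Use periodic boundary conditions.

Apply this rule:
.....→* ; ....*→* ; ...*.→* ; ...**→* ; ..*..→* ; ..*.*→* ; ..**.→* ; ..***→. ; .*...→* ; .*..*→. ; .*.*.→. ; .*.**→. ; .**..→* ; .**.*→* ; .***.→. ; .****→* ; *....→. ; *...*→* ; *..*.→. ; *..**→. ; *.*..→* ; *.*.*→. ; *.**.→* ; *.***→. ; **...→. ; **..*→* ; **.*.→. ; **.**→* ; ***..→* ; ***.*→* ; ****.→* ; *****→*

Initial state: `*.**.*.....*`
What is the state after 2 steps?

********.***

****.**.****
********.***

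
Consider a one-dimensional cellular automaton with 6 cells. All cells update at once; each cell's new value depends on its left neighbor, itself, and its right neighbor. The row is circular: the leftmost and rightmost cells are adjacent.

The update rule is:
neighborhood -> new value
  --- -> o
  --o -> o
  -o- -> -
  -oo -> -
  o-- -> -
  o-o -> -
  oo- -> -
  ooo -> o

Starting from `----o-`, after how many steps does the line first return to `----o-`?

oooo--
-oo--o
----o-

3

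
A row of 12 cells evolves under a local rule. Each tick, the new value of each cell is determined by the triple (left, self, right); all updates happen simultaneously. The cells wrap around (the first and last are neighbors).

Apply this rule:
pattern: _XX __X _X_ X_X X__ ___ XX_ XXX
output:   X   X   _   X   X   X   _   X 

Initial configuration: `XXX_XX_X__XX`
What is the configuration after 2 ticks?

XX_XX_X_XXXX
X_XX_X_XXXXX

X_XX_X_XXXXX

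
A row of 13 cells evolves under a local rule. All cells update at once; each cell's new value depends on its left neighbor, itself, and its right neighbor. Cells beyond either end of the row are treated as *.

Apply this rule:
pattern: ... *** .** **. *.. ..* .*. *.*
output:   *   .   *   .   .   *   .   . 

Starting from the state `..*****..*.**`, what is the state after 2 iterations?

.*..****..*..

iteration 1: .**.....*..*.
iteration 2: .*..****..*..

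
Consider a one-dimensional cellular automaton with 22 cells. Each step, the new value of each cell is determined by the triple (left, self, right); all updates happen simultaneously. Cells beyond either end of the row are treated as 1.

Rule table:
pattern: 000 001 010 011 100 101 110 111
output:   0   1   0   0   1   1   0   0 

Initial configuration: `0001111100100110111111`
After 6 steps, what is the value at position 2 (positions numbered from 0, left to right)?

step 1: 1010000011011001000000
step 2: 0101000100100110100001
step 3: 1010101011011001010010
step 4: 0101010100100110101101
step 5: 1010101011011001010010  (repeats step 3; period 2)
step 6: 0101010100100110101101
position 2 holds 0

0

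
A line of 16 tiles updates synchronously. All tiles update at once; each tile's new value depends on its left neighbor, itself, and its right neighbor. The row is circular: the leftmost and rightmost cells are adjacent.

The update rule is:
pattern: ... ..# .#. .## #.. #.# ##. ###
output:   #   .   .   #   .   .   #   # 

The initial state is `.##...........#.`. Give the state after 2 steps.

.##.#########...
.##.#########.##

.##.#########.##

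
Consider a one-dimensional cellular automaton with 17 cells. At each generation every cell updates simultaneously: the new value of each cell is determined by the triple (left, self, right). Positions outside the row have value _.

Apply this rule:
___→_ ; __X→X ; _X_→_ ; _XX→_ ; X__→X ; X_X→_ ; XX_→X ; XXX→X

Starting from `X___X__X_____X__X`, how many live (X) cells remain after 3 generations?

_X_X_XX_X___X_XX_
X_____X__X_X___XX
_X___X_XX___X_X_X
count of X: 7

7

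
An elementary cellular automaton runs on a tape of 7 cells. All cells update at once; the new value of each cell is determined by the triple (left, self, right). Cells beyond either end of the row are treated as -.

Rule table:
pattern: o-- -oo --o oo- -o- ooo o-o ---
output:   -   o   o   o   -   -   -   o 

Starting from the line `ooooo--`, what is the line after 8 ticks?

o---o-o
--oo---
oooo-oo
o--o-oo
--o--oo
oo--ooo
oo-oo-o
oo-oo--

oo-oo--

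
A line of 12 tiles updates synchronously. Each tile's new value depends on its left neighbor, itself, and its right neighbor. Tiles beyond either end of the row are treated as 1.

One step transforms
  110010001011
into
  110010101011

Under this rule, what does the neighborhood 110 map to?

1

At position 1 the neighborhood is 110; the next row has 1 there.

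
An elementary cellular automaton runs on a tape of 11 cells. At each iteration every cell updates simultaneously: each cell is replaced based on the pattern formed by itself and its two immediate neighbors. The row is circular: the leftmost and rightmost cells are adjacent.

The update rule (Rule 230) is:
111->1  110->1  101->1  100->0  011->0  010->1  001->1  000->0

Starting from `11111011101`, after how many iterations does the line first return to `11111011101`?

11111101110
01111110111
10111111011
11011111101
11101111110
01110111111
10111011111
11011101111
11101110111
11110111011
11111011101

11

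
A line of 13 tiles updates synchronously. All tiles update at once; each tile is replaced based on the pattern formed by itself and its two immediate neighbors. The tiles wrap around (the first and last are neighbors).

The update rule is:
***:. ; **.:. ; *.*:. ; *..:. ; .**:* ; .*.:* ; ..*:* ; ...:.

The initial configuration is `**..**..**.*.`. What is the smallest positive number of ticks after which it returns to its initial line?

*..**..**..*.
*.**..**..**.
*.*..**..**..
*.*.**..**..*
..*.*..**..**
.**.*.**..**.
**..*.*..**..
*..**.*.**..*
..**..*.*..**
.**..**.*.**.
**..**..*.*..
*..**..**.*.*
..**..**..*.*
.**..**..**.*
.*..**..**..*
.*.**..**..**
.*.*..**..**.
**.*.**..**..
*..*.*..**..*
..**.*.**..**
.**..*.*..**.
**..**.*.**..
*..**..*.*..*
..**..**.*.**
.**..**..*.*.
**..**..**.*.

26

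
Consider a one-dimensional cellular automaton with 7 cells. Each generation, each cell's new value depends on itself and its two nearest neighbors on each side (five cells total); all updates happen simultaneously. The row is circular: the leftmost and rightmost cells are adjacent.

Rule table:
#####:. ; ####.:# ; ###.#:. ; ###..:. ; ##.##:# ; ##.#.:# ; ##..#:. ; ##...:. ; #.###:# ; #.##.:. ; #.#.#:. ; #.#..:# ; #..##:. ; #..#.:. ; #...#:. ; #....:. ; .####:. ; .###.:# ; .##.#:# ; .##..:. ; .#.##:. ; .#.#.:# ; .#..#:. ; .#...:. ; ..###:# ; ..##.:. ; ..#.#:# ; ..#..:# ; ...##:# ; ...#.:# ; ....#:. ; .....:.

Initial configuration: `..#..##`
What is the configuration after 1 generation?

..#....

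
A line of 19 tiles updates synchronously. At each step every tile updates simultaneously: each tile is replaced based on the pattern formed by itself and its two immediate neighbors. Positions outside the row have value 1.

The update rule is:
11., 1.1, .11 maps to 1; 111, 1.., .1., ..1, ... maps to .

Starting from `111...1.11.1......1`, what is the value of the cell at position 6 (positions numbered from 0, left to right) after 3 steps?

.

step 1: ..1....1111.......1
step 2: .......1..1.......1
step 3: ..................1
position 6 holds .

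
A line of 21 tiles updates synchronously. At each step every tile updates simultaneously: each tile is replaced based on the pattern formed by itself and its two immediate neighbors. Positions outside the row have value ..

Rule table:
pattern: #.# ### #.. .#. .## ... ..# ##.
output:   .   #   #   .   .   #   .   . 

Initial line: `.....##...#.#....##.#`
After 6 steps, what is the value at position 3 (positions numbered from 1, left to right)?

step 1: ####...##....###.....
step 2: .##.##...###..#.#####
step 3: ......##..#.#....###.
step 4: #####...#....###..#.#
step 5: .###.##..###..#.#....
step 6: ..#....#..#.#....####
position 3 holds #

#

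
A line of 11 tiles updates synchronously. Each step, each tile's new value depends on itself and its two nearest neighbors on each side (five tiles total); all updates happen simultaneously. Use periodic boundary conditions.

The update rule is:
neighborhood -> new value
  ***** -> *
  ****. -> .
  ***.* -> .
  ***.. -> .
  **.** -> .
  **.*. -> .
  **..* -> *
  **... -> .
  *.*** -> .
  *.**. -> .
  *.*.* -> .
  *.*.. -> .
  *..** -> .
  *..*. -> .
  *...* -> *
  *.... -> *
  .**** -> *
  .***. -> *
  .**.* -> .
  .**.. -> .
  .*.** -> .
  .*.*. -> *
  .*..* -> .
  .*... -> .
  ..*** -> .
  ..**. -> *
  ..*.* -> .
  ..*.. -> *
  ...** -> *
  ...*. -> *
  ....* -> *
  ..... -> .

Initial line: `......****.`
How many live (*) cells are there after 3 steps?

*...**.*...
*.***....**
...*..***.*
count of *: 5

5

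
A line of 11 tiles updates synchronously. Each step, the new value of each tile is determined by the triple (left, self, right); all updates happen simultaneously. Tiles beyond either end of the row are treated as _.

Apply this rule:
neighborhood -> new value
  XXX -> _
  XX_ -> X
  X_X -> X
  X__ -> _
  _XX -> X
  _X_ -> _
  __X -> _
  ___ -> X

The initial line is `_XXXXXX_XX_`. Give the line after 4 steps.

XXXX_X_XXXX

_X____XXXX_
___XX_X__X_
XX_XXX_____
XXXX_X_XXXX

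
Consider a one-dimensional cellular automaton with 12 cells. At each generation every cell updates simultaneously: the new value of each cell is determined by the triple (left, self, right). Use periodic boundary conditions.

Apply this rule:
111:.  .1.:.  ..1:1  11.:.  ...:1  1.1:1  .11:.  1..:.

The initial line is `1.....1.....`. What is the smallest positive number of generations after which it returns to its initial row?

generation 1: ..1111..1111
generation 2: .1.....1....
generation 3: 1..1111..111
generation 4: ..1.....1...
generation 5: 11..1111..11
generation 6: ...1.....1..
generation 7: 111..1111..1
generation 8: ....1.....1.
generation 9: 1111..1111..
generation 10: .....1.....1
generation 11: .1111..1111.
generation 12: 1.....1.....

12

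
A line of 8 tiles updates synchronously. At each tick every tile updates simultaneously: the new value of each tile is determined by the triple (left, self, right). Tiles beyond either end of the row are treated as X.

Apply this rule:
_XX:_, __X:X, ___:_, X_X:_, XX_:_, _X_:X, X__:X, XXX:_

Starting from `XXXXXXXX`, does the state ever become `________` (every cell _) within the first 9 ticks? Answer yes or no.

yes

________
all cells are _ at tick 1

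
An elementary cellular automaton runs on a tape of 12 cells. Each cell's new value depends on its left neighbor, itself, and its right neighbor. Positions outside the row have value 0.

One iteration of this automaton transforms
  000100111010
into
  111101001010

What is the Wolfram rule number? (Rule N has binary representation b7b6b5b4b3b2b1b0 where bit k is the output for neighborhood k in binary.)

71

position 7: 111 → 0  (bit 7 = 0)
position 8: 110 → 1  (bit 6 = 1)
position 9: 101 → 0  (bit 5 = 0)
position 4: 100 → 0  (bit 4 = 0)
position 6: 011 → 0  (bit 3 = 0)
position 3: 010 → 1  (bit 2 = 1)
position 2: 001 → 1  (bit 1 = 1)
position 0: 000 → 1  (bit 0 = 1)
bits b7..b0 = 01000111 = 71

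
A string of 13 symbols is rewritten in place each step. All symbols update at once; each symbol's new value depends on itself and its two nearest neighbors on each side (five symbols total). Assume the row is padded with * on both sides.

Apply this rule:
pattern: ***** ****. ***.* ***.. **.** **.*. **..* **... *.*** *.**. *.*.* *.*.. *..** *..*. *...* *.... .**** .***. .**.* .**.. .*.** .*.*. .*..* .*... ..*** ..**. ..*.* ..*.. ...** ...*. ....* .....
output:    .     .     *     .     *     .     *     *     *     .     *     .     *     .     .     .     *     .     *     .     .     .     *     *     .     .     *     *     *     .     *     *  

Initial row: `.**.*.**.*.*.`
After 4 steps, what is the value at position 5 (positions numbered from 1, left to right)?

.

*.*.*..*.*.*.
*.*..*.*.*.*.
*..*.*.*.*.*.
.*.*.*.*.*.*.
position 5 holds .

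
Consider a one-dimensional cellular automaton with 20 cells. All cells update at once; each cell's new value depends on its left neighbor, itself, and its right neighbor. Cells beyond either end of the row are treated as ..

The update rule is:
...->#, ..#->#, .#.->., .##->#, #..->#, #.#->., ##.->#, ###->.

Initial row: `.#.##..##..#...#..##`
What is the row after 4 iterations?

iteration 1: #..########.###.####
iteration 2: .###......#.#.#.#..#
iteration 3: ##.#######.......##.
iteration 4: ##.#.....###########

##.#.....###########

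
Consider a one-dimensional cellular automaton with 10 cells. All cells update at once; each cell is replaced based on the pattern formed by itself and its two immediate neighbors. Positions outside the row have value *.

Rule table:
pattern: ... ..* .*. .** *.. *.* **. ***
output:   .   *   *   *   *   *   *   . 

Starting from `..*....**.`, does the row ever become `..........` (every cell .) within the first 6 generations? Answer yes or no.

generation 1: ****..****
generation 2: ...****...
generation 3: *.**..**.*
generation 4: **********
generation 5: ..........
all cells are . at generation 5

yes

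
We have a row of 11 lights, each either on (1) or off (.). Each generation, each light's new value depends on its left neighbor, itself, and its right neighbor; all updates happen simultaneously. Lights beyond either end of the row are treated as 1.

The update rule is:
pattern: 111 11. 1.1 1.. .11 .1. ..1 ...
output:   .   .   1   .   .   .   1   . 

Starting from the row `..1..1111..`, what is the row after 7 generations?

....1.1.1.1

generation 1: .1..1.....1
generation 2: 1..1.....1.
generation 3: ..1.....1.1
generation 4: .1.....1.1.
generation 5: 1.....1.1.1
generation 6: .....1.1.1.
generation 7: ....1.1.1.1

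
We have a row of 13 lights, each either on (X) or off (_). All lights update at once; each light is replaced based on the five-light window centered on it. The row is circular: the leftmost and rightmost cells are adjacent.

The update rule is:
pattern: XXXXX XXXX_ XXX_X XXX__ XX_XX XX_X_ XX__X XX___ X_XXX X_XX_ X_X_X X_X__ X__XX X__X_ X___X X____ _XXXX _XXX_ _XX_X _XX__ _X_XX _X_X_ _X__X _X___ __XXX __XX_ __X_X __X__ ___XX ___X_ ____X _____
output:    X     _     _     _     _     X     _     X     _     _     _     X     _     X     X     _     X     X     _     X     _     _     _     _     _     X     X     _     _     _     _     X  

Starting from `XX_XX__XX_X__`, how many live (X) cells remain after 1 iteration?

X___X__X_XX__
count of X: 5

5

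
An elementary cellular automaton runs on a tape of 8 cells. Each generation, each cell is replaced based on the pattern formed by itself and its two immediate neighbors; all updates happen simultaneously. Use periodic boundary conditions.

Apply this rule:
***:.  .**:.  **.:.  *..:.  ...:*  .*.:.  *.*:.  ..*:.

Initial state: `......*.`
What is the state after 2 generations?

*****...
......*.

......*.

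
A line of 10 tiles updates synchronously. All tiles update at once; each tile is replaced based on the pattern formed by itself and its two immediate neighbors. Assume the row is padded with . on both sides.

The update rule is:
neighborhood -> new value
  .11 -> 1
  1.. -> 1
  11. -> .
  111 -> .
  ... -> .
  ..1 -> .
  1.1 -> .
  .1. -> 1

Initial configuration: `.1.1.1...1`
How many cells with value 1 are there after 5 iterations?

.1.1.11..1
.1.1.1.1.1
.1.1.1.1.1  (fixed point — unchanged through iteration 5)
count of 1: 5

5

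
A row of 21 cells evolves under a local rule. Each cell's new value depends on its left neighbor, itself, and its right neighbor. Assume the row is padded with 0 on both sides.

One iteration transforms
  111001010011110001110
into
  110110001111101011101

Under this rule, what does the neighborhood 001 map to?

1

At position 4 the neighborhood is 001; the next row has 1 there.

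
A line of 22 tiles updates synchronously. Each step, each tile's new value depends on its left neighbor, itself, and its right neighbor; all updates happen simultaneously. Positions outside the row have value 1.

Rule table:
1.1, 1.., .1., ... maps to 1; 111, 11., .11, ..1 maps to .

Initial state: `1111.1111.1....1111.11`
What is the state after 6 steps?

....1....11111.....1..
111.1111......1111.11.
...1....11111.....1..1
11.1111......1111.11..
..1....11111.....1..1.
1.1111......1111.11.11

1.1111......1111.11.11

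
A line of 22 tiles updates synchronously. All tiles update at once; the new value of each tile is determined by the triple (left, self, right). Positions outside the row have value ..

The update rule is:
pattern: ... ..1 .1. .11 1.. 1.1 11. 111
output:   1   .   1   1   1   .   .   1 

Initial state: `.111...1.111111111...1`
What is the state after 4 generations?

generation 1: .11.11.1.11111111.11.1
generation 2: .1..1..1.1111111..1..1
generation 3: .11.11.1.111111.1.11.1
generation 4: .1..1..1.11111..1.1..1

.1..1..1.11111..1.1..1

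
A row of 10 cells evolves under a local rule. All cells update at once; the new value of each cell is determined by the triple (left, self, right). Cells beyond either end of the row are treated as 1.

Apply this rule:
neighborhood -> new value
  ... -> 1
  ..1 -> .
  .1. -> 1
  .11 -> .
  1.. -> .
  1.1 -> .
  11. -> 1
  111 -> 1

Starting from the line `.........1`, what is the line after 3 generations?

...11111..

generation 1: .1111111..
generation 2: ..111111..
generation 3: ...11111..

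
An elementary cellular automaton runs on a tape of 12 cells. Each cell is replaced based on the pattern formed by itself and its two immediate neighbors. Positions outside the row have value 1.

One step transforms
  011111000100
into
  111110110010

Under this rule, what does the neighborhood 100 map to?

At position 6 the neighborhood is 100; the next row has 1 there.

1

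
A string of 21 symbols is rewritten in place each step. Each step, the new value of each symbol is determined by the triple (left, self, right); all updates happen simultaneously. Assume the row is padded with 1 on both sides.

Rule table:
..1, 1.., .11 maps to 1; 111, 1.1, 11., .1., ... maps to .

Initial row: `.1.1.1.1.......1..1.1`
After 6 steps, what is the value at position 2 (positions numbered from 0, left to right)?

.

step 1: ........1.....1.11..1
step 2: 1......1.1...1..1.111
step 3: .1....1...1.1.11..1..
step 4: ..1..1.1.1....1.11.11
step 5: 11.11.....1..1..1..1.
step 6: ...1.1...1.11.11.11..
position 2 holds .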